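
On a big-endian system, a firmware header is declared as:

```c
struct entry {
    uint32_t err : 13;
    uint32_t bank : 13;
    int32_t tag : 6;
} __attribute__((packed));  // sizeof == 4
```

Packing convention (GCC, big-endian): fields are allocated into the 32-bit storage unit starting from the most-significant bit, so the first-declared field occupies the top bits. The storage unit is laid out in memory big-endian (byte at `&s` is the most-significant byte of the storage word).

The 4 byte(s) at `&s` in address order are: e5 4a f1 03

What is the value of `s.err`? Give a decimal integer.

7337

[0]=0xe5 [1]=0x4a [2]=0xf1 [3]=0x03 (big-endian) → word 0xe54af103
err:13 @ bit 19 → (0xe54af103>>19)&0x1fff = 0x1ca9  ←
bank:13 @ bit 6 → (0xe54af103>>6)&0x1fff = 0xbc4
tag:6 @ bit 0 → (0xe54af103>>0)&0x3f = 0x3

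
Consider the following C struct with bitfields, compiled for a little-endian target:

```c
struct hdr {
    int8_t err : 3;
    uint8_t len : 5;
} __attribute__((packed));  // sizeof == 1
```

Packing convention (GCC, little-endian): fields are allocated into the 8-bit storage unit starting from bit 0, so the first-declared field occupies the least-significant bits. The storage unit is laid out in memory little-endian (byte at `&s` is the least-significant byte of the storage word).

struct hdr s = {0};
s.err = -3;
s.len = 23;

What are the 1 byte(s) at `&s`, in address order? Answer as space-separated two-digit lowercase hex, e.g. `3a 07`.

err:3 = -3 → 0x5 << 0 → word 0x05
len:5 = 23 → 0x17 << 3 → word 0xbd
word = 0xbd → little-endian bytes:
  [0]=0xbd

bd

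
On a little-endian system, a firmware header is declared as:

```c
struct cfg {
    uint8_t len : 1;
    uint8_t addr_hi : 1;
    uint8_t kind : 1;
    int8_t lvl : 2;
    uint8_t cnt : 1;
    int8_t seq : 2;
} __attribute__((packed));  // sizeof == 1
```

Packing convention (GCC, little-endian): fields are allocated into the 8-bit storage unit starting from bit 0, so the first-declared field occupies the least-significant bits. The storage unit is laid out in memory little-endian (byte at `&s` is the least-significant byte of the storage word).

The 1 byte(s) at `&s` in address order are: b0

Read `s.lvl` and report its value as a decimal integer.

[0]=0xb0 (little-endian) → word 0xb0
len [0+:1] = (word>>0) & 0x1 = 0
addr_hi [1+:1] = (word>>1) & 0x1 = 0
kind [2+:1] = (word>>2) & 0x1 = 0
lvl [3+:2] = (word>>3) & 0x3 = 2  ←
cnt [5+:1] = (word>>5) & 0x1 = 1
seq [6+:2] = (word>>6) & 0x3 = 2
lvl signed 2b, MSB=1: 2 - 4 = -2

-2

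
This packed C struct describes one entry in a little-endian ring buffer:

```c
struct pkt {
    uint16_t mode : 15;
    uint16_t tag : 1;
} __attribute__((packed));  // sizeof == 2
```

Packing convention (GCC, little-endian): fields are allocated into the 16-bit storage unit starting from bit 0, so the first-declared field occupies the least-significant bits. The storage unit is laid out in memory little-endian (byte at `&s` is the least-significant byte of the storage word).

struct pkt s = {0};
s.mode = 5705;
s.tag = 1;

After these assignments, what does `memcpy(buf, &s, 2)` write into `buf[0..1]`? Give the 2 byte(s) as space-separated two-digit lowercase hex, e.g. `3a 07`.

mode (15b) val=5705 bits=0x1649 at bit 0: 0x1649
tag (1b) val=1 bits=0x1 at bit 15: 0x9649
word = 0x9649 → little-endian bytes:
  [0]=0x49  [1]=0x96

49 96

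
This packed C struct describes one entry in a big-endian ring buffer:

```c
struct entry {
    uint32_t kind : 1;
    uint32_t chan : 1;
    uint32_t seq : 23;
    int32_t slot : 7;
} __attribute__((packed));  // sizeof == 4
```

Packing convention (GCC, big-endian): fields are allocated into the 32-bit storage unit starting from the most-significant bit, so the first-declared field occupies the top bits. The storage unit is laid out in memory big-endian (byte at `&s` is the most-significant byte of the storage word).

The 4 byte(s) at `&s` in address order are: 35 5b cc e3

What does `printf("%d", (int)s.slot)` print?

-29

[0]=0x35 [1]=0x5b [2]=0xcc [3]=0xe3 (big-endian) → word 0x355bcce3
kind:1 @ bit 31 → (0x355bcce3>>31)&0x1 = 0x0
chan:1 @ bit 30 → (0x355bcce3>>30)&0x1 = 0x0
seq:23 @ bit 7 → (0x355bcce3>>7)&0x7fffff = 0x6ab799
slot:7 @ bit 0 → (0x355bcce3>>0)&0x7f = 0x63  ←
slot signed 7b, MSB=1: 99 - 128 = -29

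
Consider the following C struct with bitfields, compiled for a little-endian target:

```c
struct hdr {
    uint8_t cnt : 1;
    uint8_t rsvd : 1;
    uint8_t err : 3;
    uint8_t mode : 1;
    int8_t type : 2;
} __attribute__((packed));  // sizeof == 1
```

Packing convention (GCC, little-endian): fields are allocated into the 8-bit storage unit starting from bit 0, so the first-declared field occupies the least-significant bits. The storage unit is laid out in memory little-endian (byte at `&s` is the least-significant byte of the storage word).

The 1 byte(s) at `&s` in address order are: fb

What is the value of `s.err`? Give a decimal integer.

6

[0]=0xfb (little-endian) → word 0xfb
cnt:1 @ bit 0 → (0xfb>>0)&0x1 = 0x1
rsvd:1 @ bit 1 → (0xfb>>1)&0x1 = 0x1
err:3 @ bit 2 → (0xfb>>2)&0x7 = 0x6  ←
mode:1 @ bit 5 → (0xfb>>5)&0x1 = 0x1
type:2 @ bit 6 → (0xfb>>6)&0x3 = 0x3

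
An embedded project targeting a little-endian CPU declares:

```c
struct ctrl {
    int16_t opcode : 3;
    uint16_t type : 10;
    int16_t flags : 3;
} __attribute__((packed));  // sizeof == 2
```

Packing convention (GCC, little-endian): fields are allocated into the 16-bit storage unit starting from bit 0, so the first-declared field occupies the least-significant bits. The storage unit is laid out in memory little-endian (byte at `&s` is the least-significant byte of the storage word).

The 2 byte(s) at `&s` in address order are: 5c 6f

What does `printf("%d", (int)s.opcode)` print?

[0]=0x5c [1]=0x6f (little-endian) → word 0x6f5c
opcode:3 @ bit 0 → (0x6f5c>>0)&0x7 = 0x4  ←
type:10 @ bit 3 → (0x6f5c>>3)&0x3ff = 0x1eb
flags:3 @ bit 13 → (0x6f5c>>13)&0x7 = 0x3
opcode signed 3b, MSB=1: 4 - 8 = -4

-4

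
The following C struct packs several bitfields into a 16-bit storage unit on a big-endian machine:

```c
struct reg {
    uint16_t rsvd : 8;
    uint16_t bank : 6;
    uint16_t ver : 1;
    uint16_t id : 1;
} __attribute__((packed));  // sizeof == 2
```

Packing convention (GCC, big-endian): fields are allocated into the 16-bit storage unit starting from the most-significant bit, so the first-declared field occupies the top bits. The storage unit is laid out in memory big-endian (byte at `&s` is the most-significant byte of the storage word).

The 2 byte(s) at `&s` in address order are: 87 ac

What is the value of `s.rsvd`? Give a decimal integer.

[0]=0x87 [1]=0xac (big-endian) → word 0x87ac
rsvd [8+:8] = (word>>8) & 0xff = 135  ←
bank [2+:6] = (word>>2) & 0x3f = 43
ver [1+:1] = (word>>1) & 0x1 = 0
id [0+:1] = (word>>0) & 0x1 = 0

135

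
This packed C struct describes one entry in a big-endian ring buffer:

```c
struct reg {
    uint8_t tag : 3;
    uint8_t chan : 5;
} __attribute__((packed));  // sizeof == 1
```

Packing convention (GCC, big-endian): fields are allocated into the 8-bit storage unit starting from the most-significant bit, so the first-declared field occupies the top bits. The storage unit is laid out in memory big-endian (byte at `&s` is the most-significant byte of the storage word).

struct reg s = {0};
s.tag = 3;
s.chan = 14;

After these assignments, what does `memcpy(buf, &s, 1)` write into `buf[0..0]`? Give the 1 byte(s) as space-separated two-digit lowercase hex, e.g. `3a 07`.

6e

tag:3 = 3 → 0x3 << 5 → word 0x60
chan:5 = 14 → 0xe << 0 → word 0x6e
word = 0x6e → big-endian bytes:
  [0]=0x6e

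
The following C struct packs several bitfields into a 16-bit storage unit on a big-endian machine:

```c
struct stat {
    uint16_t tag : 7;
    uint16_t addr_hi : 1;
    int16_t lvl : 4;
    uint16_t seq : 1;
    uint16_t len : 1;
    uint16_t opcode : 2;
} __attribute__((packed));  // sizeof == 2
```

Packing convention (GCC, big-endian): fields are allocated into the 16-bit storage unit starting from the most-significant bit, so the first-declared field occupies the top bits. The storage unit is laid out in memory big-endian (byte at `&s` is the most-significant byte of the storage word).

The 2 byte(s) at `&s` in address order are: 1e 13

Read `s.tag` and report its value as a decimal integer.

15

[0]=0x1e [1]=0x13 (big-endian) → word 0x1e13
tag:7 @ bit 9 → (0x1e13>>9)&0x7f = 0xf  ←
addr_hi:1 @ bit 8 → (0x1e13>>8)&0x1 = 0x0
lvl:4 @ bit 4 → (0x1e13>>4)&0xf = 0x1
seq:1 @ bit 3 → (0x1e13>>3)&0x1 = 0x0
len:1 @ bit 2 → (0x1e13>>2)&0x1 = 0x0
opcode:2 @ bit 0 → (0x1e13>>0)&0x3 = 0x3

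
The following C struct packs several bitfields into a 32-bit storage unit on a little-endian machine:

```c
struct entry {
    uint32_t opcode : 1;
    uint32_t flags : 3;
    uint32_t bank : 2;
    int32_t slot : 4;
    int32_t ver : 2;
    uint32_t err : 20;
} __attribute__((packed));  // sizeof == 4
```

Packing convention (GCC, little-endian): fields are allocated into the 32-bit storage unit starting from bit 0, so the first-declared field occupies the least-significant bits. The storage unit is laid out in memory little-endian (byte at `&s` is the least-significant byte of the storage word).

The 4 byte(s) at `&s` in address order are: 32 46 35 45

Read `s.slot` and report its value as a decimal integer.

-8

[0]=0x32 [1]=0x46 [2]=0x35 [3]=0x45 (little-endian) → word 0x45354632
opcode [0+:1] = (word>>0) & 0x1 = 0
flags [1+:3] = (word>>1) & 0x7 = 1
bank [4+:2] = (word>>4) & 0x3 = 3
slot [6+:4] = (word>>6) & 0xf = 8  ←
ver [10+:2] = (word>>10) & 0x3 = 1
err [12+:20] = (word>>12) & 0xfffff = 283476
slot signed 4b, MSB=1: 8 - 16 = -8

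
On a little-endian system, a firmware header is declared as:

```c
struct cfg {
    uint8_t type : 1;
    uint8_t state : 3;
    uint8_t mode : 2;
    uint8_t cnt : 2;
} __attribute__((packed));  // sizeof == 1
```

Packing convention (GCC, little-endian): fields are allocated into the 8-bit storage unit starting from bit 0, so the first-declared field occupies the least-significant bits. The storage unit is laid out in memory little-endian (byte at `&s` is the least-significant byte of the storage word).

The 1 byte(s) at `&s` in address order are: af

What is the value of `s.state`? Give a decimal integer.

7

[0]=0xaf (little-endian) → word 0xaf
type:1 @ bit 0 → (0xaf>>0)&0x1 = 0x1
state:3 @ bit 1 → (0xaf>>1)&0x7 = 0x7  ←
mode:2 @ bit 4 → (0xaf>>4)&0x3 = 0x2
cnt:2 @ bit 6 → (0xaf>>6)&0x3 = 0x2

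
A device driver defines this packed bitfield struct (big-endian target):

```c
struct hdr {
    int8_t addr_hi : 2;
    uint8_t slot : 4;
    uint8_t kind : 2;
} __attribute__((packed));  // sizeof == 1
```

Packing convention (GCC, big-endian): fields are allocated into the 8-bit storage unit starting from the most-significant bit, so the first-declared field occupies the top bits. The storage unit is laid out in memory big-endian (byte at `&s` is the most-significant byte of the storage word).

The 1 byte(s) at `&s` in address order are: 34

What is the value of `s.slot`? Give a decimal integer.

[0]=0x34 (big-endian) → word 0x34
addr_hi:2 @ bit 6 → (0x34>>6)&0x3 = 0x0
slot:4 @ bit 2 → (0x34>>2)&0xf = 0xd  ←
kind:2 @ bit 0 → (0x34>>0)&0x3 = 0x0

13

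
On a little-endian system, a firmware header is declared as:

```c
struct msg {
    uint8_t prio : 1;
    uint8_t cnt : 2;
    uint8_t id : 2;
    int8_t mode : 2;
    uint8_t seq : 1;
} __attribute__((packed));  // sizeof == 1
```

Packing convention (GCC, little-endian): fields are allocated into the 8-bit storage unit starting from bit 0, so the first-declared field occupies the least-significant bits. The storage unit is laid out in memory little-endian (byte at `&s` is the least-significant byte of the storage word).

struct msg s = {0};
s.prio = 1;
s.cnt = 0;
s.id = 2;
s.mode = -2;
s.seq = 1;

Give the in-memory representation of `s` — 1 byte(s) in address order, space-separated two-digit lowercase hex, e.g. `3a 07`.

prio:1 = 1 → 0x1 << 0 → word 0x01
cnt:2 = 0 → 0x0 << 1 → word 0x01
id:2 = 2 → 0x2 << 3 → word 0x11
mode:2 = -2 → 0x2 << 5 → word 0x51
seq:1 = 1 → 0x1 << 7 → word 0xd1
word = 0xd1 → little-endian bytes:
  [0]=0xd1

d1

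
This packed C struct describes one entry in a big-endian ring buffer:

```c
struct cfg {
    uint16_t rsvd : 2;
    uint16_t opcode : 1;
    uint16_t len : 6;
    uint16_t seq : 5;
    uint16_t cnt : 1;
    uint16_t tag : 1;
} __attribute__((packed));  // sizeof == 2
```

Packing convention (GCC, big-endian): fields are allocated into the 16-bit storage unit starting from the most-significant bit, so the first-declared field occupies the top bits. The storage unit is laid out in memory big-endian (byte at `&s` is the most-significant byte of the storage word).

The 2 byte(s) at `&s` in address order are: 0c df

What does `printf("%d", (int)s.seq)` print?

23

[0]=0x0c [1]=0xdf (big-endian) → word 0x0cdf
rsvd [14+:2] = (word>>14) & 0x3 = 0
opcode [13+:1] = (word>>13) & 0x1 = 0
len [7+:6] = (word>>7) & 0x3f = 25
seq [2+:5] = (word>>2) & 0x1f = 23  ←
cnt [1+:1] = (word>>1) & 0x1 = 1
tag [0+:1] = (word>>0) & 0x1 = 1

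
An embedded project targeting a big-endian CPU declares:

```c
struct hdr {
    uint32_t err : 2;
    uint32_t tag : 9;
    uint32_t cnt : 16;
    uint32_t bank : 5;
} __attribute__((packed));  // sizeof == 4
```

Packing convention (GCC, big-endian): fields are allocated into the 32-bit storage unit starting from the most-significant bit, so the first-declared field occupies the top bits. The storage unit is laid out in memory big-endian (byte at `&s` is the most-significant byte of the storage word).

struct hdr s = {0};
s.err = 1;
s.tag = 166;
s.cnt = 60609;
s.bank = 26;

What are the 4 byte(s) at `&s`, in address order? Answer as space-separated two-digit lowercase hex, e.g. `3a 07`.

54 dd 98 3a

err:2 = 1 → 0x1 << 30 → word 0x40000000
tag:9 = 166 → 0xa6 << 21 → word 0x54c00000
cnt:16 = 60609 → 0xecc1 << 5 → word 0x54dd9820
bank:5 = 26 → 0x1a << 0 → word 0x54dd983a
word = 0x54dd983a → big-endian bytes:
  [0]=0x54  [1]=0xdd  [2]=0x98  [3]=0x3a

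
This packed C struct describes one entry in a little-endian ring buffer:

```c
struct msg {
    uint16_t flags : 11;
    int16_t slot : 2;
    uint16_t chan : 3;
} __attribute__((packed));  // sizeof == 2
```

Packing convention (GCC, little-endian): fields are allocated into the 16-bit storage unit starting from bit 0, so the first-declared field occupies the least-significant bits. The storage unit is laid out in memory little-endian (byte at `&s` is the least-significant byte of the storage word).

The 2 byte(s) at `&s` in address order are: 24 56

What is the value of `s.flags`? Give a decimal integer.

[0]=0x24 [1]=0x56 (little-endian) → word 0x5624
flags:11 @ bit 0 → (0x5624>>0)&0x7ff = 0x624  ←
slot:2 @ bit 11 → (0x5624>>11)&0x3 = 0x2
chan:3 @ bit 13 → (0x5624>>13)&0x7 = 0x2

1572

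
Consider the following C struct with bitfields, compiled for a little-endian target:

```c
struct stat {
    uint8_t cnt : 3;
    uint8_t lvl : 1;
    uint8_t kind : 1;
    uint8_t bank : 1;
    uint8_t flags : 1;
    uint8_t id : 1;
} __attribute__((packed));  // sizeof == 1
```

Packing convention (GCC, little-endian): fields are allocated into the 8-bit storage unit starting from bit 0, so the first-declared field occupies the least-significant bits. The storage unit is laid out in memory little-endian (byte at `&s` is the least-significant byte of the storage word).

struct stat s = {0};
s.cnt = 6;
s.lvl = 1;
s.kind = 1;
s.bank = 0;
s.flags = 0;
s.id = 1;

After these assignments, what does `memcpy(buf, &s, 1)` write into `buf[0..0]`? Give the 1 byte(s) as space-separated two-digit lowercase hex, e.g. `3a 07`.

[0+:3] cnt=6 & 0x7 = 0x6; word=0x06
[3+:1] lvl=1 & 0x1 = 0x1; word=0x0e
[4+:1] kind=1 & 0x1 = 0x1; word=0x1e
[5+:1] bank=0 & 0x1 = 0x0; word=0x1e
[6+:1] flags=0 & 0x1 = 0x0; word=0x1e
[7+:1] id=1 & 0x1 = 0x1; word=0x9e
word = 0x9e → little-endian bytes:
  [0]=0x9e

9e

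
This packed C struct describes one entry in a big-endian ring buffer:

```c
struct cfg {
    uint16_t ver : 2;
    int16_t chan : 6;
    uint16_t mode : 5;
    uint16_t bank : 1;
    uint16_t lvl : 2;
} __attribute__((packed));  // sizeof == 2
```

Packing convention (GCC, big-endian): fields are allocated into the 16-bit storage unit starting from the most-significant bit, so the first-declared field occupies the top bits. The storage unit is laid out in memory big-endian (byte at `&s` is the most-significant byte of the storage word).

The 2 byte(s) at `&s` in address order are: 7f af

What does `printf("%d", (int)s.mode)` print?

[0]=0x7f [1]=0xaf (big-endian) → word 0x7faf
ver:2 @ bit 14 → (0x7faf>>14)&0x3 = 0x1
chan:6 @ bit 8 → (0x7faf>>8)&0x3f = 0x3f
mode:5 @ bit 3 → (0x7faf>>3)&0x1f = 0x15  ←
bank:1 @ bit 2 → (0x7faf>>2)&0x1 = 0x1
lvl:2 @ bit 0 → (0x7faf>>0)&0x3 = 0x3

21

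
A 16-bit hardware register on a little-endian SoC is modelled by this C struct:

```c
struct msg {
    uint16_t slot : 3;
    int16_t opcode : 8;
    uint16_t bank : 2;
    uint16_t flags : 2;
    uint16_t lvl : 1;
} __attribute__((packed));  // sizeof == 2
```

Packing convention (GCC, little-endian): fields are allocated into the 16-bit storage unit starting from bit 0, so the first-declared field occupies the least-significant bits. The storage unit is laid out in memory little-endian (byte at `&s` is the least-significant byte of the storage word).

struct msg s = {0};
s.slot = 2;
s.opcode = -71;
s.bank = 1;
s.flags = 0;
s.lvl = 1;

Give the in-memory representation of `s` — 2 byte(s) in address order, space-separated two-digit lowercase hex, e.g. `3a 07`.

ca 8d

[0+:3] slot=2 & 0x7 = 0x2; word=0x0002
[3+:8] opcode=-71 & 0xff = 0xb9; word=0x05ca
[11+:2] bank=1 & 0x3 = 0x1; word=0x0dca
[13+:2] flags=0 & 0x3 = 0x0; word=0x0dca
[15+:1] lvl=1 & 0x1 = 0x1; word=0x8dca
word = 0x8dca → little-endian bytes:
  [0]=0xca  [1]=0x8d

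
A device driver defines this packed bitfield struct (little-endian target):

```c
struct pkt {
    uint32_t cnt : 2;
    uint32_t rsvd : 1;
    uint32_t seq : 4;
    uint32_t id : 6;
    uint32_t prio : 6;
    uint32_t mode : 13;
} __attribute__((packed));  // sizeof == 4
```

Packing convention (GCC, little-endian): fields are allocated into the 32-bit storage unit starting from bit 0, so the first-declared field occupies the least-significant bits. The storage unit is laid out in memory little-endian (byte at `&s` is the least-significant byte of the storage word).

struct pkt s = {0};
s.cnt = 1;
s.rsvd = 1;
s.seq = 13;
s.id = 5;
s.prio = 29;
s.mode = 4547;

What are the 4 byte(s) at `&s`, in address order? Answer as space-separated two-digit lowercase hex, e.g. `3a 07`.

ed a2 1b 8e

[0+:2] cnt=1 & 0x3 = 0x1; word=0x00000001
[2+:1] rsvd=1 & 0x1 = 0x1; word=0x00000005
[3+:4] seq=13 & 0xf = 0xd; word=0x0000006d
[7+:6] id=5 & 0x3f = 0x5; word=0x000002ed
[13+:6] prio=29 & 0x3f = 0x1d; word=0x0003a2ed
[19+:13] mode=4547 & 0x1fff = 0x11c3; word=0x8e1ba2ed
word = 0x8e1ba2ed → little-endian bytes:
  [0]=0xed  [1]=0xa2  [2]=0x1b  [3]=0x8e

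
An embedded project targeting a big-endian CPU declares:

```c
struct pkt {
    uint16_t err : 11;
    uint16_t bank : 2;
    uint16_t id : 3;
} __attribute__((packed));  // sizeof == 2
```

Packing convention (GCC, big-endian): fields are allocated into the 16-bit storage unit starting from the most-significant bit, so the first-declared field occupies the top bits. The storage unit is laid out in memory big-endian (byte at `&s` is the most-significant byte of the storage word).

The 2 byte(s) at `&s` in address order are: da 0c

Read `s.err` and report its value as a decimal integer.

1744

[0]=0xda [1]=0x0c (big-endian) → word 0xda0c
err:11 @ bit 5 → (0xda0c>>5)&0x7ff = 0x6d0  ←
bank:2 @ bit 3 → (0xda0c>>3)&0x3 = 0x1
id:3 @ bit 0 → (0xda0c>>0)&0x7 = 0x4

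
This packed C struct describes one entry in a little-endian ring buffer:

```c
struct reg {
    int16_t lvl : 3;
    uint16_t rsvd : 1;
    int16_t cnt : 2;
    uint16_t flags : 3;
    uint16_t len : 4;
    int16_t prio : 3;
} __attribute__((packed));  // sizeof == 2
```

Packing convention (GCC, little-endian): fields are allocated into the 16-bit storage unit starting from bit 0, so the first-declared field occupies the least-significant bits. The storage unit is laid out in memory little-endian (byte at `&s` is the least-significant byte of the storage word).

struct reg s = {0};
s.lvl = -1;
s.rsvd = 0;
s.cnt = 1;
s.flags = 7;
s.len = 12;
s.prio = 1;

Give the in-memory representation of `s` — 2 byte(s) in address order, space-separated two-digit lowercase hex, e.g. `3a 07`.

lvl (3b) val=-1 bits=0x7 at bit 0: 0x0007
rsvd (1b) val=0 bits=0x0 at bit 3: 0x0007
cnt (2b) val=1 bits=0x1 at bit 4: 0x0017
flags (3b) val=7 bits=0x7 at bit 6: 0x01d7
len (4b) val=12 bits=0xc at bit 9: 0x19d7
prio (3b) val=1 bits=0x1 at bit 13: 0x39d7
word = 0x39d7 → little-endian bytes:
  [0]=0xd7  [1]=0x39

d7 39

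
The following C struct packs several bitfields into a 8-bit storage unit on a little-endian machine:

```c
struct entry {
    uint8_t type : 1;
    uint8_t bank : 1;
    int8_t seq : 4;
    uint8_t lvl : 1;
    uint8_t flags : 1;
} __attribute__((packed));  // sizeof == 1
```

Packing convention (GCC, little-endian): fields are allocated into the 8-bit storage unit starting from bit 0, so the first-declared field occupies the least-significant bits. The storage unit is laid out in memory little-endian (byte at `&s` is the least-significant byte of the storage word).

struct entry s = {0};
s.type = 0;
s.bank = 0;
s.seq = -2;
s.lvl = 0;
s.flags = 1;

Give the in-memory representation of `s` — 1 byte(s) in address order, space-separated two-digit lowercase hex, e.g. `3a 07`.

b8

type (1b) val=0 bits=0x0 at bit 0: 0x00
bank (1b) val=0 bits=0x0 at bit 1: 0x00
seq (4b) val=-2 bits=0xe at bit 2: 0x38
lvl (1b) val=0 bits=0x0 at bit 6: 0x38
flags (1b) val=1 bits=0x1 at bit 7: 0xb8
word = 0xb8 → little-endian bytes:
  [0]=0xb8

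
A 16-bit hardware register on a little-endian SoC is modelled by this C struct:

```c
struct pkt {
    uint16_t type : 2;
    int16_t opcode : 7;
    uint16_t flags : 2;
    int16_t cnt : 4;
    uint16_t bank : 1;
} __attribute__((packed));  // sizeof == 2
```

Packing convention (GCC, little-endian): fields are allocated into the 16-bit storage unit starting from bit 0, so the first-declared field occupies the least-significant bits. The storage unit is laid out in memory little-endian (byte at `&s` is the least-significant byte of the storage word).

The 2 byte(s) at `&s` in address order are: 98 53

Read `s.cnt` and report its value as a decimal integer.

-6

[0]=0x98 [1]=0x53 (little-endian) → word 0x5398
type:2 @ bit 0 → (0x5398>>0)&0x3 = 0x0
opcode:7 @ bit 2 → (0x5398>>2)&0x7f = 0x66
flags:2 @ bit 9 → (0x5398>>9)&0x3 = 0x1
cnt:4 @ bit 11 → (0x5398>>11)&0xf = 0xa  ←
bank:1 @ bit 15 → (0x5398>>15)&0x1 = 0x0
cnt signed 4b, MSB=1: 10 - 16 = -6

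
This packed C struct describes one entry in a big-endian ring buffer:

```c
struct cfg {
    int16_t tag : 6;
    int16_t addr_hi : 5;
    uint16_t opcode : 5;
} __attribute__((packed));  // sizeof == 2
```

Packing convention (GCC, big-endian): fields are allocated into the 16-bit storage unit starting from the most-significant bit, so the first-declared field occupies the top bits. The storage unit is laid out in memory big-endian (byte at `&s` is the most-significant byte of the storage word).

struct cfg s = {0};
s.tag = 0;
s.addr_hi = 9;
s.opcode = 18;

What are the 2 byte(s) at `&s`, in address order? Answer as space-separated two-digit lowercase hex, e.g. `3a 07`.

01 32

tag:6 = 0 → 0x0 << 10 → word 0x0000
addr_hi:5 = 9 → 0x9 << 5 → word 0x0120
opcode:5 = 18 → 0x12 << 0 → word 0x0132
word = 0x0132 → big-endian bytes:
  [0]=0x01  [1]=0x32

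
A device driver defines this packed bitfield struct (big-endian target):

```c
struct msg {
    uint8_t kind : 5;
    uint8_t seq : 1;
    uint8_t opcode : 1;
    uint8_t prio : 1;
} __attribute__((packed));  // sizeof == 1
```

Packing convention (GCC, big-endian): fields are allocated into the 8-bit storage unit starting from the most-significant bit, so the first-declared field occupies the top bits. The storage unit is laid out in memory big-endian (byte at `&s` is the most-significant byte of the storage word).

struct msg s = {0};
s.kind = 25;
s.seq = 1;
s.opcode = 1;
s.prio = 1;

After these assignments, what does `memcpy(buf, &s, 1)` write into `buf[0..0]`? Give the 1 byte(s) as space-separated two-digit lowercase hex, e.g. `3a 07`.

[3+:5] kind=25 & 0x1f = 0x19; word=0xc8
[2+:1] seq=1 & 0x1 = 0x1; word=0xcc
[1+:1] opcode=1 & 0x1 = 0x1; word=0xce
[0+:1] prio=1 & 0x1 = 0x1; word=0xcf
word = 0xcf → big-endian bytes:
  [0]=0xcf

cf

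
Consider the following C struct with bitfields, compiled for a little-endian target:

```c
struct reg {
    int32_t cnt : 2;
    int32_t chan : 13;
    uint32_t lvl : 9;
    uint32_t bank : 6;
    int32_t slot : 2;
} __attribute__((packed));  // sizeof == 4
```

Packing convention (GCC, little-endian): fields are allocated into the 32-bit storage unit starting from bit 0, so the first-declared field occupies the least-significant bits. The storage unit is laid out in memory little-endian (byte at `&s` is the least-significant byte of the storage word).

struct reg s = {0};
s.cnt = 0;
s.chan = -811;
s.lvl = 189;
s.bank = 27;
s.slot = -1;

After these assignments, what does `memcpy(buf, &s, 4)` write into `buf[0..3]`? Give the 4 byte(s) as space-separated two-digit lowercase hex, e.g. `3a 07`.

54 f3 5e db

cnt:2 = 0 → 0x0 << 0 → word 0x00000000
chan:13 = -811 → 0x1cd5 << 2 → word 0x00007354
lvl:9 = 189 → 0xbd << 15 → word 0x005ef354
bank:6 = 27 → 0x1b << 24 → word 0x1b5ef354
slot:2 = -1 → 0x3 << 30 → word 0xdb5ef354
word = 0xdb5ef354 → little-endian bytes:
  [0]=0x54  [1]=0xf3  [2]=0x5e  [3]=0xdb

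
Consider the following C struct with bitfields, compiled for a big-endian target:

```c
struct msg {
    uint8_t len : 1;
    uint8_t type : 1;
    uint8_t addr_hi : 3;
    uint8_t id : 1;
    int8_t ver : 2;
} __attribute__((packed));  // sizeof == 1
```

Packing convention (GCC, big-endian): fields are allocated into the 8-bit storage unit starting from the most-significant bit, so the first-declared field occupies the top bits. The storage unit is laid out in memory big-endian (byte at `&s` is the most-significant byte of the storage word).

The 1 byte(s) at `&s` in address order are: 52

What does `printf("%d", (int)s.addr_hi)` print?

[0]=0x52 (big-endian) → word 0x52
len [7+:1] = (word>>7) & 0x1 = 0
type [6+:1] = (word>>6) & 0x1 = 1
addr_hi [3+:3] = (word>>3) & 0x7 = 2  ←
id [2+:1] = (word>>2) & 0x1 = 0
ver [0+:2] = (word>>0) & 0x3 = 2

2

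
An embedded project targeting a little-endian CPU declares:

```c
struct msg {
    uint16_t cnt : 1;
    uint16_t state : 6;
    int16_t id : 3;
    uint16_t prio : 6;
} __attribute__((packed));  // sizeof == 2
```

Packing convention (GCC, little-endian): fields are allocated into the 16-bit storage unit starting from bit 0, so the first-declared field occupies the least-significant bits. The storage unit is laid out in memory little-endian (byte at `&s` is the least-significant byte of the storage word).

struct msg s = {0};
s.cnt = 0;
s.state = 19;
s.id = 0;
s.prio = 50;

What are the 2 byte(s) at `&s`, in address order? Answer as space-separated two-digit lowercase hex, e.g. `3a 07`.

[0+:1] cnt=0 & 0x1 = 0x0; word=0x0000
[1+:6] state=19 & 0x3f = 0x13; word=0x0026
[7+:3] id=0 & 0x7 = 0x0; word=0x0026
[10+:6] prio=50 & 0x3f = 0x32; word=0xc826
word = 0xc826 → little-endian bytes:
  [0]=0x26  [1]=0xc8

26 c8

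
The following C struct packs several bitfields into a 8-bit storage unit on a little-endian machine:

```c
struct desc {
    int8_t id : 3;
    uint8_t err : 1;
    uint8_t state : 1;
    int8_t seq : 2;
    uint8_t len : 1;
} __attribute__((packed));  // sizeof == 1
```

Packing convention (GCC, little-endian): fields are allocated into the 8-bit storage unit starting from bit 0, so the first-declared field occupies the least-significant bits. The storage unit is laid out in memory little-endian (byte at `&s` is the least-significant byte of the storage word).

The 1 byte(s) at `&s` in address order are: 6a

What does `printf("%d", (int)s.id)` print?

2

[0]=0x6a (little-endian) → word 0x6a
id [0+:3] = (word>>0) & 0x7 = 2  ←
err [3+:1] = (word>>3) & 0x1 = 1
state [4+:1] = (word>>4) & 0x1 = 0
seq [5+:2] = (word>>5) & 0x3 = 3
len [7+:1] = (word>>7) & 0x1 = 0
id signed 3b, MSB=0: value = 2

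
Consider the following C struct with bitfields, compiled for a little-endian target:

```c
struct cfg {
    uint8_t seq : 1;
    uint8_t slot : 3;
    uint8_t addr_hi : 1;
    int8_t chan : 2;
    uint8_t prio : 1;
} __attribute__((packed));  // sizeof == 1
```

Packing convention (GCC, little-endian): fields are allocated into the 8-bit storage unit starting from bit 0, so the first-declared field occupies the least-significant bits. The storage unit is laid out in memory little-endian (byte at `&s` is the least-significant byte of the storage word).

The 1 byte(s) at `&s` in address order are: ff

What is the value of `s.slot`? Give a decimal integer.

[0]=0xff (little-endian) → word 0xff
seq:1 @ bit 0 → (0xff>>0)&0x1 = 0x1
slot:3 @ bit 1 → (0xff>>1)&0x7 = 0x7  ←
addr_hi:1 @ bit 4 → (0xff>>4)&0x1 = 0x1
chan:2 @ bit 5 → (0xff>>5)&0x3 = 0x3
prio:1 @ bit 7 → (0xff>>7)&0x1 = 0x1

7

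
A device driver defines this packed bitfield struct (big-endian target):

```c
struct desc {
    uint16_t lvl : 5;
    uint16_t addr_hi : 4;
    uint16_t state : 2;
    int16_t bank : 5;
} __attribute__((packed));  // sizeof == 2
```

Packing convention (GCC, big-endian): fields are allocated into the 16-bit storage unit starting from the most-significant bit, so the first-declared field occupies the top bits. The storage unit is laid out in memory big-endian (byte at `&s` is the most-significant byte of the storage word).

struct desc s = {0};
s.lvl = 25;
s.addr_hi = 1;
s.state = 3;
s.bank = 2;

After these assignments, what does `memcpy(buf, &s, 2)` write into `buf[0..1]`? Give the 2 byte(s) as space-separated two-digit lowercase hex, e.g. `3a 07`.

c8 e2

[11+:5] lvl=25 & 0x1f = 0x19; word=0xc800
[7+:4] addr_hi=1 & 0xf = 0x1; word=0xc880
[5+:2] state=3 & 0x3 = 0x3; word=0xc8e0
[0+:5] bank=2 & 0x1f = 0x2; word=0xc8e2
word = 0xc8e2 → big-endian bytes:
  [0]=0xc8  [1]=0xe2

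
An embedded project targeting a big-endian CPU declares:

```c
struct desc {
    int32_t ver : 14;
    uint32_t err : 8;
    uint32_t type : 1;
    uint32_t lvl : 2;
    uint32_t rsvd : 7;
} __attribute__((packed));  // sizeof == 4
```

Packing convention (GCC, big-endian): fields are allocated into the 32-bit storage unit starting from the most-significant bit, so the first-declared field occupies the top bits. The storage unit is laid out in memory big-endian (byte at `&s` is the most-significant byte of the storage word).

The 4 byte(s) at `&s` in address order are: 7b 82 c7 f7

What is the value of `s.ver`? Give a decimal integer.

7904

[0]=0x7b [1]=0x82 [2]=0xc7 [3]=0xf7 (big-endian) → word 0x7b82c7f7
ver [18+:14] = (word>>18) & 0x3fff = 7904  ←
err [10+:8] = (word>>10) & 0xff = 177
type [9+:1] = (word>>9) & 0x1 = 1
lvl [7+:2] = (word>>7) & 0x3 = 3
rsvd [0+:7] = (word>>0) & 0x7f = 119
ver signed 14b, MSB=0: value = 7904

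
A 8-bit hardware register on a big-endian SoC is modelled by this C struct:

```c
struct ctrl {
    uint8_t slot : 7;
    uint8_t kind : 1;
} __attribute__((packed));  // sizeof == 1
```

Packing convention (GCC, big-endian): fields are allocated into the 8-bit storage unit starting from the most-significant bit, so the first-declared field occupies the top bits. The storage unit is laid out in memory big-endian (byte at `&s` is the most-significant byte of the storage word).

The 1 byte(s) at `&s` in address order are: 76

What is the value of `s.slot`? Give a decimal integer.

59

[0]=0x76 (big-endian) → word 0x76
slot:7 @ bit 1 → (0x76>>1)&0x7f = 0x3b  ←
kind:1 @ bit 0 → (0x76>>0)&0x1 = 0x0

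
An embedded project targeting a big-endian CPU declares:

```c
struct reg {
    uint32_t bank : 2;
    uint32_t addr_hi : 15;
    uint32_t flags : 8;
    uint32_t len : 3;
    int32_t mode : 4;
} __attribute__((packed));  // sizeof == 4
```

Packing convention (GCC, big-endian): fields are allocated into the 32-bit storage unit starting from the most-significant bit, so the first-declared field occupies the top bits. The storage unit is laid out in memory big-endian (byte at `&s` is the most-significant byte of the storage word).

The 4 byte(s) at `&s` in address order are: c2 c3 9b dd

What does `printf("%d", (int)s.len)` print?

[0]=0xc2 [1]=0xc3 [2]=0x9b [3]=0xdd (big-endian) → word 0xc2c39bdd
bank [30+:2] = (word>>30) & 0x3 = 3
addr_hi [15+:15] = (word>>15) & 0x7fff = 1415
flags [7+:8] = (word>>7) & 0xff = 55
len [4+:3] = (word>>4) & 0x7 = 5  ←
mode [0+:4] = (word>>0) & 0xf = 13

5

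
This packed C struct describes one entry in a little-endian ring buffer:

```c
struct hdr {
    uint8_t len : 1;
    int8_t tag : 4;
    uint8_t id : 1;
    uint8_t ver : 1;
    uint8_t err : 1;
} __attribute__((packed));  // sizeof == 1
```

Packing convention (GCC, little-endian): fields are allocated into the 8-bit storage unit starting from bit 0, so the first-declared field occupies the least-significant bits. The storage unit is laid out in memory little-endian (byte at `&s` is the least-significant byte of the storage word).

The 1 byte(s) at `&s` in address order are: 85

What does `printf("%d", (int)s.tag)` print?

[0]=0x85 (little-endian) → word 0x85
len [0+:1] = (word>>0) & 0x1 = 1
tag [1+:4] = (word>>1) & 0xf = 2  ←
id [5+:1] = (word>>5) & 0x1 = 0
ver [6+:1] = (word>>6) & 0x1 = 0
err [7+:1] = (word>>7) & 0x1 = 1
tag signed 4b, MSB=0: value = 2

2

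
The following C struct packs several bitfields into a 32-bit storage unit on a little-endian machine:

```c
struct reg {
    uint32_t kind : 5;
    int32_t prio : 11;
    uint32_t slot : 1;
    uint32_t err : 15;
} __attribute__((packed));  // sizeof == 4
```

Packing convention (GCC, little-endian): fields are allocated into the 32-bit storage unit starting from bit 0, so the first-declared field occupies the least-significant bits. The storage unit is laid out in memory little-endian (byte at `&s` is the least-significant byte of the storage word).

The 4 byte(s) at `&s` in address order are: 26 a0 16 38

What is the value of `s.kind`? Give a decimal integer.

[0]=0x26 [1]=0xa0 [2]=0x16 [3]=0x38 (little-endian) → word 0x3816a026
kind [0+:5] = (word>>0) & 0x1f = 6  ←
prio [5+:11] = (word>>5) & 0x7ff = 1281
slot [16+:1] = (word>>16) & 0x1 = 0
err [17+:15] = (word>>17) & 0x7fff = 7179

6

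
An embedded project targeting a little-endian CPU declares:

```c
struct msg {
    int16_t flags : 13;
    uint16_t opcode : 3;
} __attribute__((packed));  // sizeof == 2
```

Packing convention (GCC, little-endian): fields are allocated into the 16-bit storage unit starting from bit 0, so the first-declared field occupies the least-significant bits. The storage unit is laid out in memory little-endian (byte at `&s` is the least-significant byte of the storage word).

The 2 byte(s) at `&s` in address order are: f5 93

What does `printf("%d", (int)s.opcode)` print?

[0]=0xf5 [1]=0x93 (little-endian) → word 0x93f5
flags:13 @ bit 0 → (0x93f5>>0)&0x1fff = 0x13f5
opcode:3 @ bit 13 → (0x93f5>>13)&0x7 = 0x4  ←

4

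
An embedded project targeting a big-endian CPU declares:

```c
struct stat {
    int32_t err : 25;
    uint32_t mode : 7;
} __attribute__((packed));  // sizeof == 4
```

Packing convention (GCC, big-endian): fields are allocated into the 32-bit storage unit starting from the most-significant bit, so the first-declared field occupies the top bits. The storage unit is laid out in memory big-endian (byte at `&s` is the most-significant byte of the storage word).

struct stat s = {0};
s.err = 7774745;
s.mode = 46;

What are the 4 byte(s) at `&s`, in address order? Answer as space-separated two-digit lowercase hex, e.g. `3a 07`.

[7+:25] err=7774745 & 0x1ffffff = 0x76a219; word=0x3b510c80
[0+:7] mode=46 & 0x7f = 0x2e; word=0x3b510cae
word = 0x3b510cae → big-endian bytes:
  [0]=0x3b  [1]=0x51  [2]=0x0c  [3]=0xae

3b 51 0c ae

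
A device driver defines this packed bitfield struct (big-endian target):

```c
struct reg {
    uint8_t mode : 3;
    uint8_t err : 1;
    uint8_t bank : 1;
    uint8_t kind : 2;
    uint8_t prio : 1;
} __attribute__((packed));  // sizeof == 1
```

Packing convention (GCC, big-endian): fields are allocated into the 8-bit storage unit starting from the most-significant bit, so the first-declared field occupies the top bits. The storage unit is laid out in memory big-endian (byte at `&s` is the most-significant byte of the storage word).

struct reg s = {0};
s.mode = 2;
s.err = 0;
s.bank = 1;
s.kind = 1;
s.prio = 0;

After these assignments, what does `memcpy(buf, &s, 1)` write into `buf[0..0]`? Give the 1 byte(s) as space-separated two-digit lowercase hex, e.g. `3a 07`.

mode (3b) val=2 bits=0x2 at bit 5: 0x40
err (1b) val=0 bits=0x0 at bit 4: 0x40
bank (1b) val=1 bits=0x1 at bit 3: 0x48
kind (2b) val=1 bits=0x1 at bit 1: 0x4a
prio (1b) val=0 bits=0x0 at bit 0: 0x4a
word = 0x4a → big-endian bytes:
  [0]=0x4a

4a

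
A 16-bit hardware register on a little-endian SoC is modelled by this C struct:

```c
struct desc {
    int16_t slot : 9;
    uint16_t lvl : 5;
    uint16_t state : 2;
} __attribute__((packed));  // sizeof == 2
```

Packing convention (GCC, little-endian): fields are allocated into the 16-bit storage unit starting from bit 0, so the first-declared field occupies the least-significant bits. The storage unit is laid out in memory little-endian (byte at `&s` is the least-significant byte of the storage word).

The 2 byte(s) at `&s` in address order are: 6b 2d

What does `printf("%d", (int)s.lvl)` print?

22

[0]=0x6b [1]=0x2d (little-endian) → word 0x2d6b
slot [0+:9] = (word>>0) & 0x1ff = 363
lvl [9+:5] = (word>>9) & 0x1f = 22  ←
state [14+:2] = (word>>14) & 0x3 = 0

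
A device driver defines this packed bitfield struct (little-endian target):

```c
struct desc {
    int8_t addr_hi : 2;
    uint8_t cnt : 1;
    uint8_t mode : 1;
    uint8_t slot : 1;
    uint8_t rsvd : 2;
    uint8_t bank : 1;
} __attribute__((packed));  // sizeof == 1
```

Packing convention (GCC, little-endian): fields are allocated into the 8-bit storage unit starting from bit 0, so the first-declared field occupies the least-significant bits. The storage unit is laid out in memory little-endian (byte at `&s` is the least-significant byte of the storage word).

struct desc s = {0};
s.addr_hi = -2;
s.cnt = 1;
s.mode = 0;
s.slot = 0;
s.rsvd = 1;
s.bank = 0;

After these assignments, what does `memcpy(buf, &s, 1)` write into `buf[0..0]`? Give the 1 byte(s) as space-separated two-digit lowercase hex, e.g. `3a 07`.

26

[0+:2] addr_hi=-2 & 0x3 = 0x2; word=0x02
[2+:1] cnt=1 & 0x1 = 0x1; word=0x06
[3+:1] mode=0 & 0x1 = 0x0; word=0x06
[4+:1] slot=0 & 0x1 = 0x0; word=0x06
[5+:2] rsvd=1 & 0x3 = 0x1; word=0x26
[7+:1] bank=0 & 0x1 = 0x0; word=0x26
word = 0x26 → little-endian bytes:
  [0]=0x26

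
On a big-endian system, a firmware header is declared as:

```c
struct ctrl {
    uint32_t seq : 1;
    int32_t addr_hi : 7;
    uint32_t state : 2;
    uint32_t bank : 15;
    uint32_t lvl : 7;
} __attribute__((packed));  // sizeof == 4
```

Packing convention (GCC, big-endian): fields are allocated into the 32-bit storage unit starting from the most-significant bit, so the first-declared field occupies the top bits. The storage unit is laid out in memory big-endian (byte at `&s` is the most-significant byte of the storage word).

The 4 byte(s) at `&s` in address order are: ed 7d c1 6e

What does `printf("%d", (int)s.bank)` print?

[0]=0xed [1]=0x7d [2]=0xc1 [3]=0x6e (big-endian) → word 0xed7dc16e
seq [31+:1] = (word>>31) & 0x1 = 1
addr_hi [24+:7] = (word>>24) & 0x7f = 109
state [22+:2] = (word>>22) & 0x3 = 1
bank [7+:15] = (word>>7) & 0x7fff = 31618  ←
lvl [0+:7] = (word>>0) & 0x7f = 110

31618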